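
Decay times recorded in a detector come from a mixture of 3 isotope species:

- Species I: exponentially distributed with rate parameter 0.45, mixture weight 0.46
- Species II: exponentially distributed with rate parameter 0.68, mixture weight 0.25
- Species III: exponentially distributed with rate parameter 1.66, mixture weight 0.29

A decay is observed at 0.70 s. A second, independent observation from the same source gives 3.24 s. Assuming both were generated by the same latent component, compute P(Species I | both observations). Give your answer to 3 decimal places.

0.635

Apply Bayes' rule: the posterior for each component is proportional to its prior times its likelihood at x.
Since both observations come from the same component, the likelihood for component k is f_k(x₁)·f_k(x₂).
  L_I = [0.45·e^(−0.45·0.70) = 0.45·e^(−0.3150) = 0.328405] × [0.104716] = 0.0343891
  L_II = [0.68·e^(−0.68·0.70) = 0.68·e^(−0.4760) = 0.422459] × [0.0751054] = 0.031729
  L_III = [1.66·e^(−1.66·0.70) = 1.66·e^(−1.1620) = 0.519347] × [0.00766123] = 0.00397884
Weight by the priors:
  π_I·L_I = 0.46 × 0.0343891 = 0.015819
  π_II·L_II = 0.25 × 0.031729 = 0.00793224
  π_III·L_III = 0.29 × 0.00397884 = 0.00115386
Sum: 0.015819 + 0.00793224 + 0.00115386 = 0.0249051
Responsibility of Species I: 0.015819 / 0.0249051 ≈ 0.635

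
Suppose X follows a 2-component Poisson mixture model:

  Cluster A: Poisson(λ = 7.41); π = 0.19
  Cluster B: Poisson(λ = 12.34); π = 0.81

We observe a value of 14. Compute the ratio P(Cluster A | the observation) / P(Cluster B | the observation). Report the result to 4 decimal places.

0.0257

The posterior odds equal the prior odds times the likelihood ratio: (w_i/w_j)·(f_i(x)/f_j(x)).
Evaluate each component's likelihood at the observed value:
  f_A = e^(−7.41)·7.41^14/14! = 0.0104454
  f_B = e^(−12.34)·12.34^14/14! = 0.0952379
Posterior odds = (w_A·f_A) / (w_B·f_B) = (0.19·0.0104454) / (0.81·0.0952379) = 0.00198462 / 0.0771427 ≈ 0.0257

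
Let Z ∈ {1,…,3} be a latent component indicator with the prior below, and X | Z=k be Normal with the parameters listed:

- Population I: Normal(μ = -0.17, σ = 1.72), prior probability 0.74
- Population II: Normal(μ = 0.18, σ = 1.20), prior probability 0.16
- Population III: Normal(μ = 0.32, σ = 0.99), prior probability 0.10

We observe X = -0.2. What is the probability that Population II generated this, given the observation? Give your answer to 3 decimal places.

By Bayes' theorem, P(k | x) = P(Z=k) f_k(x) / Σ_j P(Z=j) f_j(x).
Component likelihoods at x = -0.2:
  L_I = (1/(1.72·√(2π)))·exp(−(-0.2−-0.17)²/(2·1.72²)) = 0.231943·exp(-0.00015) = 0.231908
  L_II = (1/(1.20·√(2π)))·exp(−(-0.2−0.18)²/(2·1.20²)) = 0.332452·exp(-0.05014) = 0.316194
  L_III = (1/(0.99·√(2π)))·exp(−(-0.2−0.32)²/(2·0.99²)) = 0.402972·exp(-0.13795) = 0.351048
Weight by the priors:
  P(Z=I)·L_I = 0.74 × 0.231908 = 0.171612
  P(Z=II)·L_II = 0.16 × 0.316194 = 0.0505911
  P(Z=III)·L_III = 0.10 × 0.351048 = 0.0351048
Normaliser: 0.171612 + 0.0505911 + 0.0351048 = 0.257308
Responsibility of Population II: 0.0505911 / 0.257308 ≈ 0.197

0.197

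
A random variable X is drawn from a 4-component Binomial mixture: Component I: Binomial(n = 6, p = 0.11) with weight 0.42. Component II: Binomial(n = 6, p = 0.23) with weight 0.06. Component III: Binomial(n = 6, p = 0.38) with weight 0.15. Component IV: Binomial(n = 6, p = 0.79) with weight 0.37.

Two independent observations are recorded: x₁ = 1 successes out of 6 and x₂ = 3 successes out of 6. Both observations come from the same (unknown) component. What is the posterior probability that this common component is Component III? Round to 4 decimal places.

0.6001

Posterior ∝ prior × likelihood, so P(k | x) ∝ w_k f_k(x); normalise over all components.
Since both observations come from the same component, the likelihood for component k is f_k(x₁)·f_k(x₂).
  f_I = [0.368548] × [0.0187663] = 0.00691627
  f_II = [0.373536] × [0.111093] = 0.0414972
  f_III = [0.208878] × [0.261551] = 0.0546323
  f_IV = [0.00193586] × [0.0913207] = 0.000176784
Unnormalised posteriors:
  w_I·f_I = 0.42 × 0.00691627 = 0.00290483
  w_II·f_II = 0.06 × 0.0414972 = 0.00248983
  w_III·f_III = 0.15 × 0.0546323 = 0.00819484
  w_IV·f_IV = 0.37 × 0.000176784 = 6.54102e-05
Evidence: 0.00290483 + 0.00248983 + 0.00819484 + 6.54102e-05 = 0.0136549
So the posterior for Component III is 0.00819484 / 0.0136549 ≈ 0.6001.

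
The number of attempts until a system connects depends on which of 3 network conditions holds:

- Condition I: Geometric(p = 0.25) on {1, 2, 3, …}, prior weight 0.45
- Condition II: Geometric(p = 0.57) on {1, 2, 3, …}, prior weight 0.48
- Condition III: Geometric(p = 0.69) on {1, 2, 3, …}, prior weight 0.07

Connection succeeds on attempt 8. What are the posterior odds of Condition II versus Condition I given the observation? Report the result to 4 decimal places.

0.0495

Since P(k|x) ∝ P(Z=k) f_k(x), the posterior odds are P(Z=i) f_i(x) / (P(Z=j) f_j(x)).
Evaluate each component's likelihood at the observed value:
  f_I = 0.25·(1−0.25)^7 = 0.25·0.133484 = 0.033371
  f_II = 0.57·(1−0.57)^7 = 0.57·0.00271819 = 0.00154937
  f_III = 0.69·(1−0.69)^7 = 0.69·0.000275126 = 0.000189837
Odds = (0.48/0.45) × (0.00154937/0.033371) = 1.06667 × 0.0464286 ≈ 0.0495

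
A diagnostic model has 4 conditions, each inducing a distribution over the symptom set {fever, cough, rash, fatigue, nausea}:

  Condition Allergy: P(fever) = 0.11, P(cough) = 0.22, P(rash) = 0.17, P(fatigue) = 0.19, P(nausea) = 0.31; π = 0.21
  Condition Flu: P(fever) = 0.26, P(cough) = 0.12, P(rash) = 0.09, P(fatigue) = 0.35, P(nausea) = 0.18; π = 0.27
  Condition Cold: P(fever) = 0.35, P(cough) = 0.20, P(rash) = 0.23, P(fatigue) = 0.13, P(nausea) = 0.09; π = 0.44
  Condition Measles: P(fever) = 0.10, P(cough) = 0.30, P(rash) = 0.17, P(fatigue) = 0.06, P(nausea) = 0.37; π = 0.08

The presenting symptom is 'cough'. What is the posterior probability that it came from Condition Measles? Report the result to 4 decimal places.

The responsibility of component k is π_k f_k(x) divided by Σ_j π_j f_j(x).
Categorical probabilities:
  f_Allergy = P(cough | comp) = 0.22
  f_Flu = P(cough | comp) = 0.12
  f_Cold = P(cough | comp) = 0.20
  f_Measles = P(cough | comp) = 0.30
Multiply by the mixture weights:
  π_Allergy·f_Allergy = 0.21 × 0.22 = 0.0462
  π_Flu·f_Flu = 0.27 × 0.12 = 0.0324
  π_Cold·f_Cold = 0.44 × 0.2 = 0.088
  π_Measles·f_Measles = 0.08 × 0.3 = 0.024
Sum: 0.0462 + 0.0324 + 0.088 + 0.024 = 0.1906
So the posterior for Condition Measles is 0.024 / 0.1906 ≈ 0.1259.

0.1259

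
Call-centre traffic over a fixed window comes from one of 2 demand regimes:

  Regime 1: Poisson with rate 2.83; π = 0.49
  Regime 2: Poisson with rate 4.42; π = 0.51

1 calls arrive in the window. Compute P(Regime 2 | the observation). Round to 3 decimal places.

The responsibility of component k is π_k f_k(x) divided by Σ_j π_j f_j(x).
Poisson probabilities:
  p_1 = 0.167006
  p_2 = 0.0531913
Prior × likelihood for each component:
  π_1·p_1 = 0.49 × 0.167006 = 0.0818331
  π_2·p_2 = 0.51 × 0.0531913 = 0.0271276
Sum: 0.0818331 + 0.0271276 = 0.108961
P(Regime 2 | data) = 0.0271276 / 0.108961 ≈ 0.249

0.249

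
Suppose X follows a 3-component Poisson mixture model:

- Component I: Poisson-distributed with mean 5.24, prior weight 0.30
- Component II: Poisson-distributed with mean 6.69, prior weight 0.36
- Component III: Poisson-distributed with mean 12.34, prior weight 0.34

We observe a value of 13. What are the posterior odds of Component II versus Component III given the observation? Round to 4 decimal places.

Only the two components matter; the odds are (w_i f_i(x)) / (w_j f_j(x)).
Poisson probabilities:
  f_I = 0.00191128
  f_II = 0.0107357
  f_III = 0.10805
Posterior odds = (w_II·f_II) / (w_III·f_III) = (0.36·0.0107357) / (0.34·0.10805) = 0.00386484 / 0.0367368 ≈ 0.1052

0.1052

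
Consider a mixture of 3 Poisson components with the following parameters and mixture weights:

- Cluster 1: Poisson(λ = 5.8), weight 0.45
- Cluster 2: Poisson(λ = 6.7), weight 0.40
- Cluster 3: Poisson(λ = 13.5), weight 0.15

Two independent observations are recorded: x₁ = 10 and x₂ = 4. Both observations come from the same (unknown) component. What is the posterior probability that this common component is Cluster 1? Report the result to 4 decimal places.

0.4725

P(component k | x) = w_k·f_k(x) / marginal(x), where marginal(x) = Σ_j w_j·f_j(x).
Since both observations come from the same component, the likelihood for component k is f_k(x₁)·f_k(x₂).
  f_1 = [e^(−5.8)·5.8^10/10! = 0.0359426] × [0.142755] = 0.005131
  f_2 = [e^(−6.7)·6.7^10/10! = 0.0618318] × [0.103351] = 0.00639038
  f_3 = [e^(−13.5)·13.5^10/10! = 0.0759625] × [0.00189735] = 0.000144128
Unnormalised posteriors:
  w_1·f_1 = 0.45 × 0.005131 = 0.00230895
  w_2·f_2 = 0.40 × 0.00639038 = 0.00255615
  w_3·f_3 = 0.15 × 0.000144128 = 2.16192e-05
Sum: 0.00230895 + 0.00255615 + 2.16192e-05 = 0.00488672
P(Cluster 1 | x₁, x₂) ≈ 0.4725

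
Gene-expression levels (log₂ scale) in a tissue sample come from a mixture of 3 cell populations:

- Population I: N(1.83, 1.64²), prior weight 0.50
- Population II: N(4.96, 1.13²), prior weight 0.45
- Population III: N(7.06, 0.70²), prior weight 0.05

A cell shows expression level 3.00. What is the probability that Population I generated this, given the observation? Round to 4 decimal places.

0.7276

P(component k | x) = π_k·f_k(x) / marginal(x), where marginal(x) = Σ_j π_j·f_j(x).
Component likelihoods at x = 3.00:
  L_I = (1/(1.64·√(2π)))·exp(−(3.00−1.83)²/(2·1.64²)) = 0.243257·exp(-0.25448) = 0.188602
  L_II = (1/(1.13·√(2π)))·exp(−(3.00−4.96)²/(2·1.13²)) = 0.353046·exp(-1.50427) = 0.0784398
  L_III = (1/(0.70·√(2π)))·exp(−(3.00−7.06)²/(2·0.70²)) = 0.569918·exp(-16.82000) = 2.82474e-08
Multiply by the mixture weights:
  π_I·L_I = 0.50 × 0.188602 = 0.0943011
  π_II·L_II = 0.45 × 0.0784398 = 0.0352979
  π_III·L_III = 0.05 × 2.82474e-08 = 1.41237e-09
Normaliser: 0.0943011 + 0.0352979 + 1.41237e-09 = 0.129599
P(Population I | data) = 0.0943011 / 0.129599 ≈ 0.7276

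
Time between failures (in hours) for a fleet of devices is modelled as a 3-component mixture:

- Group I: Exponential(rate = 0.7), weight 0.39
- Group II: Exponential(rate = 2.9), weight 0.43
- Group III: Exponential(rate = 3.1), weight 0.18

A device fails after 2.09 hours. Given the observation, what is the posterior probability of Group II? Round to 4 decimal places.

P(component k | x) = π_k·f_k(x) / marginal(x), where marginal(x) = Σ_j π_j·f_j(x).
Evaluate each component's likelihood at the observed value:
  p_I = 0.162078
  p_II = 0.006763
  p_III = 0.00475957
Weight by the priors:
  π_I·p_I = 0.39 × 0.162078 = 0.0632106
  π_II·p_II = 0.43 × 0.006763 = 0.00290809
  π_III·p_III = 0.18 × 0.00475957 = 0.000856723
Sum: 0.0632106 + 0.00290809 + 0.000856723 = 0.0669754
Responsibility of Group II: 0.00290809 / 0.0669754 ≈ 0.0434

0.0434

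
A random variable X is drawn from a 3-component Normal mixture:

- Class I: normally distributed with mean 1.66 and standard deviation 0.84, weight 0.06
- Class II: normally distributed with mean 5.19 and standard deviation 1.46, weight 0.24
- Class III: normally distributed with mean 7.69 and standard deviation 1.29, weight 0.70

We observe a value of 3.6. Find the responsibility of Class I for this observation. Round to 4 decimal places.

0.0499

Apply Bayes' rule: the posterior for each component is proportional to its prior times its likelihood at x.
Normal densities:
  p_I = 0.0329905
  p_II = 0.151014
  p_III = 0.00202994
Unnormalised posteriors:
  π_I·p_I = 0.06 × 0.0329905 = 0.00197943
  π_II·p_II = 0.24 × 0.151014 = 0.0362435
  π_III·p_III = 0.70 × 0.00202994 = 0.00142096
Sum: 0.00197943 + 0.0362435 + 0.00142096 = 0.0396438
P(Class I | x) = 0.00197943 / 0.0396438 ≈ 0.0499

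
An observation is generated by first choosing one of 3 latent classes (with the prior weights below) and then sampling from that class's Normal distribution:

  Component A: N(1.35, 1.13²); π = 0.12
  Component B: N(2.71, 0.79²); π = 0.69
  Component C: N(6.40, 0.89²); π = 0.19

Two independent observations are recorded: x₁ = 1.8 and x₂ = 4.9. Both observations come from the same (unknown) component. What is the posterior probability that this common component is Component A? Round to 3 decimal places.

0.049

By Bayes' theorem, P(k | x) = π_k f_k(x) / Σ_j π_j f_j(x).
Since both observations come from the same component, the likelihood for component k is f_k(x₁)·f_k(x₂).
  L_A = [0.326133] × [0.00253907] = 0.000828073
  L_B = [0.26011] × [0.0108279] = 0.00281644
  L_C = [7.09075e-07] × [0.108318] = 7.68059e-08
Unnormalised posteriors:
  π_A·L_A = 0.12 × 0.000828073 = 9.93688e-05
  π_B·L_B = 0.69 × 0.00281644 = 0.00194335
  π_C·L_C = 0.19 × 7.68059e-08 = 1.45931e-08
Marginal: 9.93688e-05 + 0.00194335 + 1.45931e-08 = 0.00204273
So the posterior for Component A is 9.93688e-05 / 0.00204273 ≈ 0.049.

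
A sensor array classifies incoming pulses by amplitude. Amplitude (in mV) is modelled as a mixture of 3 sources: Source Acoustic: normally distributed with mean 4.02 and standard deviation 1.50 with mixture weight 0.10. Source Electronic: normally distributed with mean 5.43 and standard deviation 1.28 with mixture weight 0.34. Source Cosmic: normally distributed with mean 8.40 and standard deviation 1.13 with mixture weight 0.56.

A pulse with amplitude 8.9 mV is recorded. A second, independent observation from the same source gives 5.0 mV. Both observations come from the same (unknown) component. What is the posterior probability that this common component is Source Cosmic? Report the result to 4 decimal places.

Posterior ∝ prior × likelihood, so P(k | x) ∝ π_k f_k(x); normalise over all components.
Since both observations come from the same component, the likelihood for component k is f_k(x₁)·f_k(x₂).
  p_Acoustic = [(1/(1.50·√(2π)))·exp(−(8.9−4.02)²/(2·1.50²)) = 0.265962·exp(-5.29209) = 0.00133812] × [0.214848] = 0.000287491
  p_Electronic = [(1/(1.28·√(2π)))·exp(−(8.9−5.43)²/(2·1.28²)) = 0.311674·exp(-3.67459) = 0.00790397] × [0.294574] = 0.0023283
  p_Cosmic = [(1/(1.13·√(2π)))·exp(−(8.9−8.40)²/(2·1.13²)) = 0.353046·exp(-0.09789) = 0.320123] × [0.00381909] = 0.00122258
Prior × likelihood for each component:
  π_Acoustic·p_Acoustic = 0.10 × 0.000287491 = 2.87491e-05
  π_Electronic·p_Electronic = 0.34 × 0.0023283 = 0.000791623
  π_Cosmic·p_Cosmic = 0.56 × 0.00122258 = 0.000684644
Denominator: 2.87491e-05 + 0.000791623 + 0.000684644 = 0.00150502
So the posterior for Source Cosmic is 0.000684644 / 0.00150502 ≈ 0.4549.

0.4549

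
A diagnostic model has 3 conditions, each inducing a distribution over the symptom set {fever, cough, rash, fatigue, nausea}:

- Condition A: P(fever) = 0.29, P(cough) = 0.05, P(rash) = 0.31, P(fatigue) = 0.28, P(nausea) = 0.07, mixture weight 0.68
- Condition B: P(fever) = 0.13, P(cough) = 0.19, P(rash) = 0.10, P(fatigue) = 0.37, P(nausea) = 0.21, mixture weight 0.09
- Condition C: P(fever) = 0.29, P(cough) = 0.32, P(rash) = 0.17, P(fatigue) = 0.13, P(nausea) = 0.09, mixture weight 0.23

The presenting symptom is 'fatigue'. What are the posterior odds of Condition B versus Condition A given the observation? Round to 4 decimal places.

Posterior odds = (π_i f_i(x)) / (π_j f_j(x)); the normalising sum cancels.
Evaluate each component's likelihood at the observed value:
  p_A = P(fatigue | comp) = 0.28
  p_B = P(fatigue | comp) = 0.37
  p_C = P(fatigue | comp) = 0.13
Posterior odds = (π_B·p_B) / (π_A·p_A) = (0.09·0.37) / (0.68·0.28) = 0.0333 / 0.1904 ≈ 0.1749

0.1749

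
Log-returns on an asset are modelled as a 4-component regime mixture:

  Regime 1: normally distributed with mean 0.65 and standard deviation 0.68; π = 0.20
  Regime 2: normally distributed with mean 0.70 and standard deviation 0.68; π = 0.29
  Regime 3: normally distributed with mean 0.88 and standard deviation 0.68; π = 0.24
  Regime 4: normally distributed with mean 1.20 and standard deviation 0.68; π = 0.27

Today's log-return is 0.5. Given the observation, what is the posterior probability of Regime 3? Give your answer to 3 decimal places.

0.245

By Bayes' theorem, P(k | x) = P(Z=k) f_k(x) / Σ_j P(Z=j) f_j(x).
Component likelihoods at x = 0.5:
  f_1 = (1/(0.68·√(2π)))·exp(−(0.5−0.65)²/(2·0.68²)) = 0.586680·exp(-0.02433) = 0.572578
  f_2 = (1/(0.68·√(2π)))·exp(−(0.5−0.70)²/(2·0.68²)) = 0.586680·exp(-0.04325) = 0.561845
  f_3 = (1/(0.68·√(2π)))·exp(−(0.5−0.88)²/(2·0.68²)) = 0.586680·exp(-0.15614) = 0.501868
  f_4 = (1/(0.68·√(2π)))·exp(−(0.5−1.20)²/(2·0.68²)) = 0.586680·exp(-0.52984) = 0.345376
Weight by the priors:
  P(Z=1)·f_1 = 0.20 × 0.572578 = 0.114516
  P(Z=2)·f_2 = 0.29 × 0.561845 = 0.162935
  P(Z=3)·f_3 = 0.24 × 0.501868 = 0.120448
  P(Z=4)·f_4 = 0.27 × 0.345376 = 0.0932516
Denominator: 0.114516 + 0.162935 + 0.120448 + 0.0932516 = 0.491151
So the posterior for Regime 3 is 0.120448 / 0.491151 ≈ 0.245.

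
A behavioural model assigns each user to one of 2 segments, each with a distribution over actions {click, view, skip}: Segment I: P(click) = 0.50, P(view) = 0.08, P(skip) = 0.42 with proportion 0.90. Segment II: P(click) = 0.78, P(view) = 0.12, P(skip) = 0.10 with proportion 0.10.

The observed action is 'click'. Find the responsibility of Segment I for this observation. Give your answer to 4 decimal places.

Posterior ∝ prior × likelihood, so P(k | x) ∝ π_k f_k(x); normalise over all components.
Component likelihoods at x = 'click':
  L_I = 0.5
  L_II = 0.78
Multiply by the mixture weights:
  π_I·L_I = 0.90 × 0.5 = 0.45
  π_II·L_II = 0.10 × 0.78 = 0.078
Normaliser: 0.45 + 0.078 = 0.528
So the posterior for Segment I is 0.45 / 0.528 ≈ 0.8523.

0.8523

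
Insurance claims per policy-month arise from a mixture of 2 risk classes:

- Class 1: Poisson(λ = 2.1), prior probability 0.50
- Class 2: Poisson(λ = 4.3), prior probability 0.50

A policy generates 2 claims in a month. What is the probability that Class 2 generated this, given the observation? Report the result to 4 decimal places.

The responsibility of component k is P(Z=k) f_k(x) divided by Σ_j P(Z=j) f_j(x).
Evaluate each component's likelihood at the observed value:
  f_1 = e^(−2.1)·2.1^2/2! = 0.270016
  f_2 = e^(−4.3)·4.3^2/2! = 0.125441
Unnormalised posteriors:
  P(Z=1)·f_1 = 0.50 × 0.270016 = 0.135008
  P(Z=2)·f_2 = 0.50 × 0.125441 = 0.0627207
Normaliser: 0.135008 + 0.0627207 = 0.197729
So the posterior for Class 2 is 0.0627207 / 0.197729 ≈ 0.3172.

0.3172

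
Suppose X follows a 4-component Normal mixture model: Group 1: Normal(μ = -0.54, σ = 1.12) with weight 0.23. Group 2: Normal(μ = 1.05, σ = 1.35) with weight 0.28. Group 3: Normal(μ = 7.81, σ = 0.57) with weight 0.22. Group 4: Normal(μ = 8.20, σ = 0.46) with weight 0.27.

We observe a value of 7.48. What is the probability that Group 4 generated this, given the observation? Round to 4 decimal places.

The responsibility of component k is π_k f_k(x) divided by Σ_j π_j f_j(x).
Normal densities:
  p_1 = (1/(1.12·√(2π)))·exp(−(7.48−-0.54)²/(2·1.12²)) = 0.356198·exp(-25.63791) = 2.61389e-12
  p_2 = (1/(1.35·√(2π)))·exp(−(7.48−1.05)²/(2·1.35²)) = 0.295513·exp(-11.34291) = 3.50279e-06
  p_3 = (1/(0.57·√(2π)))·exp(−(7.48−7.81)²/(2·0.57²)) = 0.699899·exp(-0.16759) = 0.591905
  p_4 = (1/(0.46·√(2π)))·exp(−(7.48−8.20)²/(2·0.46²)) = 0.867266·exp(-1.22495) = 0.254778
Prior × likelihood for each component:
  π_1·p_1 = 0.23 × 2.61389e-12 = 6.01195e-13
  π_2·p_2 = 0.28 × 3.50279e-06 = 9.80781e-07
  π_3·p_3 = 0.22 × 0.591905 = 0.130219
  π_4·p_4 = 0.27 × 0.254778 = 0.0687901
Marginal: 6.01195e-13 + 9.80781e-07 + 0.130219 + 0.0687901 = 0.19901
P(Group 4 | the observation) = 0.0687901 / 0.19901 ≈ 0.3457

0.3457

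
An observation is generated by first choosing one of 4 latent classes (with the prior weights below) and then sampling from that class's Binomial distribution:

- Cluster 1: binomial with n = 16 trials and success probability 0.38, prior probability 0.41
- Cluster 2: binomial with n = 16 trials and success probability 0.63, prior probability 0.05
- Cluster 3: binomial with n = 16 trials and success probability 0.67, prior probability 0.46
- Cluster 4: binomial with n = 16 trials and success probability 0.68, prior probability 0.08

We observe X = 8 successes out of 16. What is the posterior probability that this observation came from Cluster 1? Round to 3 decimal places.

0.529

The responsibility of component k is π_k f_k(x) divided by Σ_j π_j f_j(x).
Evaluate each component's likelihood at the observed value:
  L_1 = C(16,8)·0.38^8·0.62^8 = 12870·0.000434779·0.021834 = 0.122175
  L_2 = C(16,8)·0.63^8·0.37^8 = 12870·0.0248156·0.000351248 = 0.11218
  L_3 = C(16,8)·0.67^8·0.33^8 = 12870·0.0406068·0.000140641 = 0.0735002
  L_4 = C(16,8)·0.68^8·0.32^8 = 12870·0.0457163·0.000109951 = 0.0646919
Weight by the priors:
  π_1·L_1 = 0.41 × 0.122175 = 0.0500916
  π_2·L_2 = 0.05 × 0.11218 = 0.00560902
  π_3·L_3 = 0.46 × 0.0735002 = 0.0338101
  π_4·L_4 = 0.08 × 0.0646919 = 0.00517535
Evidence: 0.0500916 + 0.00560902 + 0.0338101 + 0.00517535 = 0.094686
Responsibility of Cluster 1: 0.0500916 / 0.094686 ≈ 0.529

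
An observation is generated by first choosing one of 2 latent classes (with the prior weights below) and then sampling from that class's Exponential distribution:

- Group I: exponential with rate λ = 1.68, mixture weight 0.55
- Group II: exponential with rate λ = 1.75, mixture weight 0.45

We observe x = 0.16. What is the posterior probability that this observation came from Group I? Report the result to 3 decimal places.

The responsibility of component k is P(Z=k) f_k(x) divided by Σ_j P(Z=j) f_j(x).
Evaluate each component's likelihood at the observed value:
  L_I = 1.68·e^(−1.68·0.16) = 1.68·e^(−0.2688) = 1.28402
  L_II = 1.75·e^(−1.75·0.16) = 1.75·e^(−0.2800) = 1.32262
Unnormalised posteriors:
  P(Z=I)·L_I = 0.55 × 1.28402 = 0.70621
  P(Z=II)·L_II = 0.45 × 1.32262 = 0.59518
Denominator: 0.70621 + 0.59518 = 1.30139
P(Group I | x) = 0.70621 / 1.30139 ≈ 0.543

0.543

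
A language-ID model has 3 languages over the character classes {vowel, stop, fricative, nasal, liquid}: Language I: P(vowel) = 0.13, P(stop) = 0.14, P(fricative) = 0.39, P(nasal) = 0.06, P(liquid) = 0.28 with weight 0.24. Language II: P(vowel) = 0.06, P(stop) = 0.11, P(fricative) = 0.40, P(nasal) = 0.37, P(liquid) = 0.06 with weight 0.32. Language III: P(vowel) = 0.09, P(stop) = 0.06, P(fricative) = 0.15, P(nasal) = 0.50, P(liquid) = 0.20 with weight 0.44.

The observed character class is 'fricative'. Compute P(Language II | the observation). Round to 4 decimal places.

By Bayes' theorem, P(k | x) = π_k f_k(x) / Σ_j π_j f_j(x).
Component likelihoods at x = 'fricative':
  f_I = 0.39
  f_II = 0.4
  f_III = 0.15
Weight by the priors:
  π_I·f_I = 0.24 × 0.39 = 0.0936
  π_II·f_II = 0.32 × 0.4 = 0.128
  π_III·f_III = 0.44 × 0.15 = 0.066
Marginal: 0.0936 + 0.128 + 0.066 = 0.2876
P(Language II | 'fricative') ≈ 0.4451

0.4451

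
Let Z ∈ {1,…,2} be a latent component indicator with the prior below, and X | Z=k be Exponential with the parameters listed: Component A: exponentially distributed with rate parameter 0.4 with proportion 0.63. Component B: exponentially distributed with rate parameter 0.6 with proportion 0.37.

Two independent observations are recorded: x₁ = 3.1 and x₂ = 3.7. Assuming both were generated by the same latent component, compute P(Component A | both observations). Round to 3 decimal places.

0.747

P(component k | x) = P(Z=k)·f_k(x) / marginal(x), where marginal(x) = Σ_j P(Z=j)·f_j(x).
Since both observations come from the same component, the likelihood for component k is f_k(x₁)·f_k(x₂).
  L_A = [0.115754] × [0.0910551] = 0.01054
  L_B = [0.0934036] × [0.0651655] = 0.00608669
Prior × likelihood for each component:
  P(Z=A)·L_A = 0.63 × 0.01054 = 0.00664018
  P(Z=B)·L_B = 0.37 × 0.00608669 = 0.00225207
Marginal: 0.00664018 + 0.00225207 = 0.00889225
Responsibility of Component A: 0.00664018 / 0.00889225 ≈ 0.747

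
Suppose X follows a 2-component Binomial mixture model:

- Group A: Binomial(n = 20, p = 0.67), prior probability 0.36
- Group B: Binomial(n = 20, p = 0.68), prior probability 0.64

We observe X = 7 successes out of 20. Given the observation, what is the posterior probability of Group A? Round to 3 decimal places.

0.431

Apply Bayes' rule: the posterior for each component is proportional to its prior times its likelihood at x.
Evaluate each component's likelihood at the observed value:
  f_A = 0.00258594
  f_B = 0.00192276
Prior × likelihood for each component:
  P(Z=A)·f_A = 0.36 × 0.00258594 = 0.000930939
  P(Z=B)·f_B = 0.64 × 0.00192276 = 0.00123057
Sum: 0.000930939 + 0.00123057 = 0.00216151
Responsibility of Group A: 0.000930939 / 0.00216151 ≈ 0.431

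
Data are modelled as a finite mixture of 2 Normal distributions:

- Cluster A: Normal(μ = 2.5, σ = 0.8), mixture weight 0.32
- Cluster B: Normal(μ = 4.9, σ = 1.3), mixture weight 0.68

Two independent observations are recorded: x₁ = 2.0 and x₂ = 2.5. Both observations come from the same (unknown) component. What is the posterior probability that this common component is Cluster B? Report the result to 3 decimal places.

0.015

Apply Bayes' rule: the posterior for each component is proportional to its prior times its likelihood at x.
Since both observations come from the same component, the likelihood for component k is f_k(x₁)·f_k(x₂).
  f_A = [0.410201] × [0.498678] = 0.204558
  f_B = [0.02549] × [0.05583] = 0.00142311
Unnormalised posteriors:
  w_A·f_A = 0.32 × 0.204558 = 0.0654586
  w_B·f_B = 0.68 × 0.00142311 = 0.000967712
Evidence: 0.0654586 + 0.000967712 = 0.0664264
P(Cluster B | x₁, x₂) = 0.000967712 / 0.0664264 ≈ 0.015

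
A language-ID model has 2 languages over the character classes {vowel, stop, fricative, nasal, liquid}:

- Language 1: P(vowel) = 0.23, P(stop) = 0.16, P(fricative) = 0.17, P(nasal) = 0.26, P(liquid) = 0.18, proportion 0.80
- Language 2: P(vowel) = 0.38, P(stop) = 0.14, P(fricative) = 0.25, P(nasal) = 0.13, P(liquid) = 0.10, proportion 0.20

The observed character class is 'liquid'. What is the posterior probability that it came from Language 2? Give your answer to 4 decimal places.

Apply Bayes' rule: the posterior for each component is proportional to its prior times its likelihood at x.
Component likelihoods at x = 'liquid':
  L_1 = P(liquid | comp) = 0.18
  L_2 = P(liquid | comp) = 0.10
Weight by the priors:
  w_1·L_1 = 0.80 × 0.18 = 0.144
  w_2·L_2 = 0.20 × 0.1 = 0.02
Marginal: 0.144 + 0.02 = 0.164
P(Language 2 | 'liquid') = 0.02 / 0.164 ≈ 0.1220

0.1220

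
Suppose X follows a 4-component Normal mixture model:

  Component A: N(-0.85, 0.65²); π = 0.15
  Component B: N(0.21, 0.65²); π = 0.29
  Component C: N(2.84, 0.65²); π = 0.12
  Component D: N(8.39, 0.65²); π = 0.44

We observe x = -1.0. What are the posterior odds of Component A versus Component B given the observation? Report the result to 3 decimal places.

Since P(k|x) ∝ w_k f_k(x), the posterior odds are w_i f_i(x) / (w_j f_j(x)).
Component likelihoods at x = -1.0:
  p_A = (1/(0.65·√(2π)))·exp(−(-1.0−-0.85)²/(2·0.65²)) = 0.613757·exp(-0.02663) = 0.59763
  p_B = (1/(0.65·√(2π)))·exp(−(-1.0−0.21)²/(2·0.65²)) = 0.613757·exp(-1.73266) = 0.10852
  p_C = (1/(0.65·√(2π)))·exp(−(-1.0−2.84)²/(2·0.65²)) = 0.613757·exp(-17.45041) = 1.61949e-08
  p_D = (1/(0.65·√(2π)))·exp(−(-1.0−8.39)²/(2·0.65²)) = 0.613757·exp(-104.34568) = 2.95967e-46
0.0896446 / 0.0314709 ≈ 2.848

2.848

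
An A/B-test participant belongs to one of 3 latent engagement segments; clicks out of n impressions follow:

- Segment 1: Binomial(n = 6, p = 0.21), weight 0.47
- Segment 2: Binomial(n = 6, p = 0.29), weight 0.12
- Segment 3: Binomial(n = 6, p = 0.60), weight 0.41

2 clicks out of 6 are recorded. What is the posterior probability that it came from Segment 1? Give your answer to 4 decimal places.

P(component k | x) = π_k·f_k(x) / marginal(x), where marginal(x) = Σ_j π_j·f_j(x).
Component likelihoods at x = 2 clicks out of 6:
  L_1 = C(6,2)·0.21^2·0.79^4 = 15·0.0441·0.389501 = 0.257655
  L_2 = C(6,2)·0.29^2·0.71^4 = 15·0.0841·0.254117 = 0.320568
  L_3 = C(6,2)·0.60^2·0.40^4 = 15·0.36·0.0256 = 0.13824
Multiply by the mixture weights:
  π_1·L_1 = 0.47 × 0.257655 = 0.121098
  π_2·L_2 = 0.12 × 0.320568 = 0.0384682
  π_3·L_3 = 0.41 × 0.13824 = 0.0566784
Sum: 0.121098 + 0.0384682 + 0.0566784 = 0.216244
So the posterior for Segment 1 is 0.121098 / 0.216244 ≈ 0.5600.

0.5600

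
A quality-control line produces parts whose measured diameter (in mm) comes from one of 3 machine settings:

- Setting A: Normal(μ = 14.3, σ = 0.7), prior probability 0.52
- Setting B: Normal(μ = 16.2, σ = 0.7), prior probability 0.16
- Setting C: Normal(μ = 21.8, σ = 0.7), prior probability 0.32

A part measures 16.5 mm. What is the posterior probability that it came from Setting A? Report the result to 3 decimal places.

P(component k | x) = π_k·f_k(x) / marginal(x), where marginal(x) = Σ_j π_j·f_j(x).
Component likelihoods at x = 16.5 mm:
  f_A = 0.00408253
  f_B = 0.51991
  f_C = 2.03008e-13
Prior × likelihood for each component:
  π_A·f_A = 0.52 × 0.00408253 = 0.00212291
  π_B·f_B = 0.16 × 0.51991 = 0.0831855
  π_C·f_C = 0.32 × 2.03008e-13 = 6.49627e-14
Denominator: 0.00212291 + 0.0831855 + 6.49627e-14 = 0.0853085
So the posterior for Setting A is 0.00212291 / 0.0853085 ≈ 0.025.

0.025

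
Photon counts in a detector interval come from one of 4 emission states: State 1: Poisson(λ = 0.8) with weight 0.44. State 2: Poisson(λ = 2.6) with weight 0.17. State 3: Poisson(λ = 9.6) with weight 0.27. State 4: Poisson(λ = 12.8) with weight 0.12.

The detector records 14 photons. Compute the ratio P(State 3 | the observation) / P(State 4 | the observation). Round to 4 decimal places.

Posterior odds = (w_i f_i(x)) / (w_j f_j(x)); the normalising sum cancels.
Evaluate each component's likelihood at the observed value:
  p_1 = 2.26681e-13
  p_2 = 5.49608e-07
  p_3 = 0.0438694
  p_4 = 0.10036
Odds = (0.27/0.12) × (0.0438694/0.10036) = 2.25 × 0.437119 ≈ 0.9835

0.9835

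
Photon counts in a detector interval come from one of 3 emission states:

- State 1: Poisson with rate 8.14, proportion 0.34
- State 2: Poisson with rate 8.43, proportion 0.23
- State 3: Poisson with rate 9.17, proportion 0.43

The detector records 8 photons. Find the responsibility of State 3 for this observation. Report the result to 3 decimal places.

The responsibility of component k is P(Z=k) f_k(x) divided by Σ_j P(Z=j) f_j(x).
Poisson probabilities:
  f_1 = e^(−8.14)·8.14^8/8! = 0.139418
  f_2 = e^(−8.43)·8.43^8/8! = 0.138038
  f_3 = e^(−9.17)·9.17^8/8! = 0.129108
Weight by the priors:
  P(Z=1)·f_1 = 0.34 × 0.139418 = 0.047402
  P(Z=2)·f_2 = 0.23 × 0.138038 = 0.0317487
  P(Z=3)·f_3 = 0.43 × 0.129108 = 0.0555165
Normaliser: 0.047402 + 0.0317487 + 0.0555165 = 0.134667
Responsibility of State 3: 0.0555165 / 0.134667 ≈ 0.412

0.412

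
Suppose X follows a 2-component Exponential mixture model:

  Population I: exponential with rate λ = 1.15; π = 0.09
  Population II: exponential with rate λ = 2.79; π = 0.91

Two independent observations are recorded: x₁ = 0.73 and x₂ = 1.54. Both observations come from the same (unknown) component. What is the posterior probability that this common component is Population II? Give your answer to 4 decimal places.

0.5899

By Bayes' theorem, P(k | x) = π_k f_k(x) / Σ_j π_j f_j(x).
Since both observations come from the same component, the likelihood for component k is f_k(x₁)·f_k(x₂).
  f_I = [0.496715] × [0.195687] = 0.0972008
  f_II = [0.363979] × [0.0379852] = 0.0138258
Prior × likelihood for each component:
  π_I·f_I = 0.09 × 0.0972008 = 0.00874807
  π_II·f_II = 0.91 × 0.0138258 = 0.0125815
Evidence: 0.00874807 + 0.0125815 = 0.0213296
So the posterior for Population II is 0.0125815 / 0.0213296 ≈ 0.5899.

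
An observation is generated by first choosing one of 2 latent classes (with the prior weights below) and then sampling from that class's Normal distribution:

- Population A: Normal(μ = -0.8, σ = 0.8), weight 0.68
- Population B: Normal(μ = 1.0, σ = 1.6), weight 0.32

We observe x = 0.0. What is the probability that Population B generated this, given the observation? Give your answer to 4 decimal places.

0.2419

By Bayes' theorem, P(k | x) = π_k f_k(x) / Σ_j π_j f_j(x).
Evaluate each component's likelihood at the observed value:
  f_A = 0.302463
  f_B = 0.205101
Unnormalised posteriors:
  π_A·f_A = 0.68 × 0.302463 = 0.205675
  π_B·f_B = 0.32 × 0.205101 = 0.0656322
Denominator: 0.205675 + 0.0656322 = 0.271307
Responsibility of Population B: 0.0656322 / 0.271307 ≈ 0.2419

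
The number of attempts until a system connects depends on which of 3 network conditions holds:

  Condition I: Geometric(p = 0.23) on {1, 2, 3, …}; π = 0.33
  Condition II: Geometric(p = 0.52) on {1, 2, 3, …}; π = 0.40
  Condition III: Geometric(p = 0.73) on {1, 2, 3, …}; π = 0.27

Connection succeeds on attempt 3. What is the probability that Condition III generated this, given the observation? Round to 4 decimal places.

Apply Bayes' rule: the posterior for each component is proportional to its prior times its likelihood at x.
Geometric probabilities:
  f_I = 0.136367
  f_II = 0.119808
  f_III = 0.053217
Multiply by the mixture weights:
  w_I·f_I = 0.33 × 0.136367 = 0.0450011
  w_II·f_II = 0.40 × 0.119808 = 0.0479232
  w_III·f_III = 0.27 × 0.053217 = 0.0143686
Sum: 0.0450011 + 0.0479232 + 0.0143686 = 0.107293
So the posterior for Condition III is 0.0143686 / 0.107293 ≈ 0.1339.

0.1339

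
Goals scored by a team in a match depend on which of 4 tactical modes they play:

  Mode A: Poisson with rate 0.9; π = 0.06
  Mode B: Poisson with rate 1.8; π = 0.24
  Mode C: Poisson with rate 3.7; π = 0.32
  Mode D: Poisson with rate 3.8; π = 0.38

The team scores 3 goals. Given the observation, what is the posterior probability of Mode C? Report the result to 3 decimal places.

0.359

By Bayes' theorem, P(k | x) = π_k f_k(x) / Σ_j π_j f_j(x).
Component likelihoods at x = 3 goals:
  L_A = e^(−0.9)·0.9^3/3! = 0.0493982
  L_B = e^(−1.8)·1.8^3/3! = 0.160671
  L_C = e^(−3.7)·3.7^3/3! = 0.20872
  L_D = e^(−3.8)·3.8^3/3! = 0.204588
Multiply by the mixture weights:
  π_A·L_A = 0.06 × 0.0493982 = 0.00296389
  π_B·L_B = 0.24 × 0.160671 = 0.0385609
  π_C·L_C = 0.32 × 0.20872 = 0.0667904
  π_D·L_D = 0.38 × 0.204588 = 0.0777435
Denominator: 0.00296389 + 0.0385609 + 0.0667904 + 0.0777435 = 0.186059
Responsibility of Mode C: 0.0667904 / 0.186059 ≈ 0.359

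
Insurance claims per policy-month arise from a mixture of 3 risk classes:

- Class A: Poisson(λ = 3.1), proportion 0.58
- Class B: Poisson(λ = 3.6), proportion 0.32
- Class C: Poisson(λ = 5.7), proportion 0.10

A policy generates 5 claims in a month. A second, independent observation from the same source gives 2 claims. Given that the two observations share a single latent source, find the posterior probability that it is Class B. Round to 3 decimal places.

Apply Bayes' rule: the posterior for each component is proportional to its prior times its likelihood at x.
Since both observations come from the same component, the likelihood for component k is f_k(x₁)·f_k(x₂).
  f_A = [e^(−3.1)·3.1^5/5! = 0.107477] × [0.216461] = 0.0232646
  f_B = [e^(−3.6)·3.6^5/5! = 0.13768] × [0.177058] = 0.0243773
  f_C = [e^(−5.7)·5.7^5/5! = 0.16777] × [0.0543552] = 0.00911918
Prior × likelihood for each component:
  P(Z=A)·f_A = 0.58 × 0.0232646 = 0.0134934
  P(Z=B)·f_B = 0.32 × 0.0243773 = 0.00780074
  P(Z=C)·f_C = 0.10 × 0.00911918 = 0.000911918
Denominator: 0.0134934 + 0.00780074 + 0.000911918 = 0.0222061
P(Class B | x₁,x₂) ≈ 0.351

0.351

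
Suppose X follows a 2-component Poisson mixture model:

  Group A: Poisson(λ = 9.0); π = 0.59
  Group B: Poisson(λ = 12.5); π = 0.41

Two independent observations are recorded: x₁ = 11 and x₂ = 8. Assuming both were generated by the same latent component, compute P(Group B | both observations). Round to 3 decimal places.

The responsibility of component k is π_k f_k(x) divided by Σ_j π_j f_j(x).
Since both observations come from the same component, the likelihood for component k is f_k(x₁)·f_k(x₂).
  p_A = [0.0970201] × [0.131756] = 0.0127829
  p_B = [0.108686] × [0.0550907] = 0.00598759
Unnormalised posteriors:
  π_A·p_A = 0.59 × 0.0127829 = 0.00754193
  π_B·p_B = 0.41 × 0.00598759 = 0.00245491
Marginal: 0.00754193 + 0.00245491 = 0.00999685
Responsibility of Group B: 0.00245491 / 0.00999685 ≈ 0.246

0.246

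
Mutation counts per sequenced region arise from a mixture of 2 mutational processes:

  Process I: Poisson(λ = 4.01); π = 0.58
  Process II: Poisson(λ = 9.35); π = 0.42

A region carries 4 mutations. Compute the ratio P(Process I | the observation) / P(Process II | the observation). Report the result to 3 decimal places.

The posterior odds equal the prior odds times the likelihood ratio: (π_i/π_j)·(f_i(x)/f_j(x)).
Component likelihoods at x = 4 mutations:
  p_I = 0.195364
  p_II = 0.0276938
Odds = (0.58/0.42) × (0.195364/0.0276938) = 1.38095 × 7.05446 ≈ 9.742

9.742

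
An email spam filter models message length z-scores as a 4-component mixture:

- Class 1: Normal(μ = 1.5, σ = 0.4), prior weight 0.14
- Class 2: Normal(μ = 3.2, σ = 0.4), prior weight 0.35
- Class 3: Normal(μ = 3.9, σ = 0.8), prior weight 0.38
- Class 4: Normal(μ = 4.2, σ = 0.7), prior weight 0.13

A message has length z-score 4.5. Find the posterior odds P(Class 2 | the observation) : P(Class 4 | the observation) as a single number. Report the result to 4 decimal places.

Posterior odds = (P(Z=i) f_i(x)) / (P(Z=j) f_j(x)); the normalising sum cancels.
Component likelihoods at x = 4.5:
  L_1 = (1/(0.4·√(2π)))·exp(−(4.5−1.5)²/(2·0.4²)) = 0.997356·exp(-28.12500) = 6.0858e-13
  L_2 = (1/(0.4·√(2π)))·exp(−(4.5−3.2)²/(2·0.4²)) = 0.997356·exp(-5.28125) = 0.00507262
  L_3 = (1/(0.8·√(2π)))·exp(−(4.5−3.9)²/(2·0.8²)) = 0.498678·exp(-0.28125) = 0.376422
  L_4 = (1/(0.7·√(2π)))·exp(−(4.5−4.2)²/(2·0.7²)) = 0.569918·exp(-0.09184) = 0.51991
Odds = (0.35/0.13) × (0.00507262/0.51991) = 2.69231 × 0.00975673 ≈ 0.0263

0.0263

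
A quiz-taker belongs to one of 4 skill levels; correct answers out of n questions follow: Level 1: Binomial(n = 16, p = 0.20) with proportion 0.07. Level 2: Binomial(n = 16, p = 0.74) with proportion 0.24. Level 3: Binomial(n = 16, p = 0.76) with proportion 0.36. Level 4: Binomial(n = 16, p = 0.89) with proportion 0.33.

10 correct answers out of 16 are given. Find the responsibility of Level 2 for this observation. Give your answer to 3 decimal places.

Posterior ∝ prior × likelihood, so P(k | x) ∝ P(Z=k) f_k(x); normalise over all components.
Binomial probabilities:
  p_1 = 0.000214963
  p_2 = 0.12181
  p_3 = 0.0983847
  p_4 = 0.00442364
Prior × likelihood for each component:
  P(Z=1)·p_1 = 0.07 × 0.000214963 = 1.50474e-05
  P(Z=2)·p_2 = 0.24 × 0.12181 = 0.0292343
  P(Z=3)·p_3 = 0.36 × 0.0983847 = 0.0354185
  P(Z=4)·p_4 = 0.33 × 0.00442364 = 0.0014598
Sum: 1.50474e-05 + 0.0292343 + 0.0354185 + 0.0014598 = 0.0661276
So the posterior for Level 2 is 0.0292343 / 0.0661276 ≈ 0.442.

0.442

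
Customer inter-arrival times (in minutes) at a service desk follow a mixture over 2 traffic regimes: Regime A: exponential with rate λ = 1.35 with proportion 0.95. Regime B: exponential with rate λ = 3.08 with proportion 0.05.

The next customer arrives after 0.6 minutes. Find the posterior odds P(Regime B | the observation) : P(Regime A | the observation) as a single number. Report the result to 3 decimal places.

0.043

Since P(k|x) ∝ P(Z=k) f_k(x), the posterior odds are P(Z=i) f_i(x) / (P(Z=j) f_j(x)).
Exponential densities:
  L_A = 0.600558
  L_B = 0.48526
0.024263 / 0.57053 ≈ 0.043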